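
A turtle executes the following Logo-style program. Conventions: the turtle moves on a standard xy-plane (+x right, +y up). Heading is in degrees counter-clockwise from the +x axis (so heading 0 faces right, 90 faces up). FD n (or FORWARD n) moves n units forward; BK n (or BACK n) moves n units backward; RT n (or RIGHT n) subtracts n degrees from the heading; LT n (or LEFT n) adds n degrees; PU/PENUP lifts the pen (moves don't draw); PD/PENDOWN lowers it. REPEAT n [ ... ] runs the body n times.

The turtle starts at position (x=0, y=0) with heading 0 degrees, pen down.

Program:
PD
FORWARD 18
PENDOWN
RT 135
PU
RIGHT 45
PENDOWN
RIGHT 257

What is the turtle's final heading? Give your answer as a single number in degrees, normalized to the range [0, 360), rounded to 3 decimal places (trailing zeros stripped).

Executing turtle program step by step:
Start: pos=(0,0), heading=0, pen down
PD: pen down
FD 18: (0,0) -> (18,0) [heading=0, draw]
PD: pen down
RT 135: heading 0 -> 225
PU: pen up
RT 45: heading 225 -> 180
PD: pen down
RT 257: heading 180 -> 283
Final: pos=(18,0), heading=283, 1 segment(s) drawn

Answer: 283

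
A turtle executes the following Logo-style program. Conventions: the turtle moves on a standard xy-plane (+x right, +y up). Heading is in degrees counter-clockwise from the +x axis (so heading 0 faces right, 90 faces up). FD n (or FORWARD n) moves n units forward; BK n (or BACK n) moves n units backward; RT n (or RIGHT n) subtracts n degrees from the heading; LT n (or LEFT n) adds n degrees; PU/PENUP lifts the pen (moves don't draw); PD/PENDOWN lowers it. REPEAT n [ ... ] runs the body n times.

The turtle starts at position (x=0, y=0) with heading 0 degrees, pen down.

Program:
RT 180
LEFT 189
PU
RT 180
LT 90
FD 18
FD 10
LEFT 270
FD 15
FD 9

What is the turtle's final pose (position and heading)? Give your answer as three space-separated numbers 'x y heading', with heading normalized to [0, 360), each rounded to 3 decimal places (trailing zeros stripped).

Answer: -19.324 -31.41 189

Derivation:
Executing turtle program step by step:
Start: pos=(0,0), heading=0, pen down
RT 180: heading 0 -> 180
LT 189: heading 180 -> 9
PU: pen up
RT 180: heading 9 -> 189
LT 90: heading 189 -> 279
FD 18: (0,0) -> (2.816,-17.778) [heading=279, move]
FD 10: (2.816,-17.778) -> (4.38,-27.655) [heading=279, move]
LT 270: heading 279 -> 189
FD 15: (4.38,-27.655) -> (-10.435,-30.002) [heading=189, move]
FD 9: (-10.435,-30.002) -> (-19.324,-31.41) [heading=189, move]
Final: pos=(-19.324,-31.41), heading=189, 0 segment(s) drawn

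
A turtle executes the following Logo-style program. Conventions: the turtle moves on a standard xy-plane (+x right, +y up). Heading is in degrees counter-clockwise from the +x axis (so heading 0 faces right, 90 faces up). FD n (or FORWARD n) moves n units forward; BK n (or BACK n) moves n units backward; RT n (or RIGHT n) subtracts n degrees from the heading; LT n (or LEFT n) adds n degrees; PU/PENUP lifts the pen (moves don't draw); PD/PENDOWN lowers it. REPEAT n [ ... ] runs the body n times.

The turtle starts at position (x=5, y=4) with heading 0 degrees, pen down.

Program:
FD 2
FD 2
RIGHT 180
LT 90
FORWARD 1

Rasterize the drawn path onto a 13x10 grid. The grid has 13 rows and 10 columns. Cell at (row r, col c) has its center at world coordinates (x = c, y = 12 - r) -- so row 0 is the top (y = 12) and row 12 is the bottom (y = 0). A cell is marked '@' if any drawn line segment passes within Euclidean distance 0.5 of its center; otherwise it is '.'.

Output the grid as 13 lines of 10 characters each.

Segment 0: (5,4) -> (7,4)
Segment 1: (7,4) -> (9,4)
Segment 2: (9,4) -> (9,3)

Answer: ..........
..........
..........
..........
..........
..........
..........
..........
.....@@@@@
.........@
..........
..........
..........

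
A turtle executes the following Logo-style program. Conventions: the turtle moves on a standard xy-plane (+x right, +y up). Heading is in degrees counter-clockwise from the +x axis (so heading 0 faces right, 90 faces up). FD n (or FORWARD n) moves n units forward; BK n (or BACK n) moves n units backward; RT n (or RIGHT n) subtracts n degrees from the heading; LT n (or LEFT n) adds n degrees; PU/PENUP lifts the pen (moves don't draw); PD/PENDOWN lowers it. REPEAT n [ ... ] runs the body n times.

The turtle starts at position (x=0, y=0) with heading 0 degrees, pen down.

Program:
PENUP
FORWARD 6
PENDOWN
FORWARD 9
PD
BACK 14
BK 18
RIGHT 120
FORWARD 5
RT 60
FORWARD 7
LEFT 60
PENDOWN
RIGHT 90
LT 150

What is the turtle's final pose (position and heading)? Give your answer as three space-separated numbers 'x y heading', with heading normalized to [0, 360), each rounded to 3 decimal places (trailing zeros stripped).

Executing turtle program step by step:
Start: pos=(0,0), heading=0, pen down
PU: pen up
FD 6: (0,0) -> (6,0) [heading=0, move]
PD: pen down
FD 9: (6,0) -> (15,0) [heading=0, draw]
PD: pen down
BK 14: (15,0) -> (1,0) [heading=0, draw]
BK 18: (1,0) -> (-17,0) [heading=0, draw]
RT 120: heading 0 -> 240
FD 5: (-17,0) -> (-19.5,-4.33) [heading=240, draw]
RT 60: heading 240 -> 180
FD 7: (-19.5,-4.33) -> (-26.5,-4.33) [heading=180, draw]
LT 60: heading 180 -> 240
PD: pen down
RT 90: heading 240 -> 150
LT 150: heading 150 -> 300
Final: pos=(-26.5,-4.33), heading=300, 5 segment(s) drawn

Answer: -26.5 -4.33 300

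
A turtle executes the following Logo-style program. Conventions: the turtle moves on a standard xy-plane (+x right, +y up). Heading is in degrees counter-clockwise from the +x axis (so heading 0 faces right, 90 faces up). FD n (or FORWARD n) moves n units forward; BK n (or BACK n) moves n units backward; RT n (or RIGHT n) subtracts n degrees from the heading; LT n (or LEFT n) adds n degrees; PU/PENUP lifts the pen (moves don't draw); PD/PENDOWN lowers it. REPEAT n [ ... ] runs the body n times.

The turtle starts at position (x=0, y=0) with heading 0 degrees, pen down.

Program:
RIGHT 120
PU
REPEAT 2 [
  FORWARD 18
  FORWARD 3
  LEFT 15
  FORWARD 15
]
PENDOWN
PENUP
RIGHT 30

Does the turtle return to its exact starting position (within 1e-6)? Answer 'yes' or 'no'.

Executing turtle program step by step:
Start: pos=(0,0), heading=0, pen down
RT 120: heading 0 -> 240
PU: pen up
REPEAT 2 [
  -- iteration 1/2 --
  FD 18: (0,0) -> (-9,-15.588) [heading=240, move]
  FD 3: (-9,-15.588) -> (-10.5,-18.187) [heading=240, move]
  LT 15: heading 240 -> 255
  FD 15: (-10.5,-18.187) -> (-14.382,-32.675) [heading=255, move]
  -- iteration 2/2 --
  FD 18: (-14.382,-32.675) -> (-19.041,-50.062) [heading=255, move]
  FD 3: (-19.041,-50.062) -> (-19.817,-52.96) [heading=255, move]
  LT 15: heading 255 -> 270
  FD 15: (-19.817,-52.96) -> (-19.817,-67.96) [heading=270, move]
]
PD: pen down
PU: pen up
RT 30: heading 270 -> 240
Final: pos=(-19.817,-67.96), heading=240, 0 segment(s) drawn

Start position: (0, 0)
Final position: (-19.817, -67.96)
Distance = 70.79; >= 1e-6 -> NOT closed

Answer: no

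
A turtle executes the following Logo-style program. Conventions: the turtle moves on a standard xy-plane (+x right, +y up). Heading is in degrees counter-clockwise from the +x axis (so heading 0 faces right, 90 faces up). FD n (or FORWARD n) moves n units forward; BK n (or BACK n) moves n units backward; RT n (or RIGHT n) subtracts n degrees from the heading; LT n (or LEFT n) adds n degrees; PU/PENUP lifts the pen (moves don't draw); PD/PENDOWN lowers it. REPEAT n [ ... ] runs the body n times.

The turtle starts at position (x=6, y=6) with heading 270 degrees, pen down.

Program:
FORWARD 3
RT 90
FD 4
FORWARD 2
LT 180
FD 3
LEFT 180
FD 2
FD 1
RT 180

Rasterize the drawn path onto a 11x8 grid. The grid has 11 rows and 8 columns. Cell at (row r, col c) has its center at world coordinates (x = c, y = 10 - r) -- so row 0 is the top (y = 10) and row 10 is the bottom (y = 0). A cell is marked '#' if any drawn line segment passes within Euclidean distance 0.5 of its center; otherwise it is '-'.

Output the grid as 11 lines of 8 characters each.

Answer: --------
--------
--------
--------
------#-
------#-
------#-
#######-
--------
--------
--------

Derivation:
Segment 0: (6,6) -> (6,3)
Segment 1: (6,3) -> (2,3)
Segment 2: (2,3) -> (-0,3)
Segment 3: (-0,3) -> (3,3)
Segment 4: (3,3) -> (1,3)
Segment 5: (1,3) -> (-0,3)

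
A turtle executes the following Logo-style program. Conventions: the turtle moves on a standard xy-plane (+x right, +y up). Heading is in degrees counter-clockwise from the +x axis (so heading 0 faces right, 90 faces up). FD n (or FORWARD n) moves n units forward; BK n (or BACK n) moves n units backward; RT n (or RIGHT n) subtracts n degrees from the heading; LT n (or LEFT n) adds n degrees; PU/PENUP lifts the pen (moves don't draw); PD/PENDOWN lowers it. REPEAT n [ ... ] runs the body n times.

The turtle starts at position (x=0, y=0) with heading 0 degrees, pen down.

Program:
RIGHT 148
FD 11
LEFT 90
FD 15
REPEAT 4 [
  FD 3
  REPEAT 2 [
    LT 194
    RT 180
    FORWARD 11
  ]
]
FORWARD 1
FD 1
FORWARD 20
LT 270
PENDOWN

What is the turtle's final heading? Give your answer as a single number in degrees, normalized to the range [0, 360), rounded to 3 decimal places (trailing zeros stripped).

Answer: 324

Derivation:
Executing turtle program step by step:
Start: pos=(0,0), heading=0, pen down
RT 148: heading 0 -> 212
FD 11: (0,0) -> (-9.329,-5.829) [heading=212, draw]
LT 90: heading 212 -> 302
FD 15: (-9.329,-5.829) -> (-1.38,-18.55) [heading=302, draw]
REPEAT 4 [
  -- iteration 1/4 --
  FD 3: (-1.38,-18.55) -> (0.21,-21.094) [heading=302, draw]
  REPEAT 2 [
    -- iteration 1/2 --
    LT 194: heading 302 -> 136
    RT 180: heading 136 -> 316
    FD 11: (0.21,-21.094) -> (8.123,-28.735) [heading=316, draw]
    -- iteration 2/2 --
    LT 194: heading 316 -> 150
    RT 180: heading 150 -> 330
    FD 11: (8.123,-28.735) -> (17.649,-34.235) [heading=330, draw]
  ]
  -- iteration 2/4 --
  FD 3: (17.649,-34.235) -> (20.247,-35.735) [heading=330, draw]
  REPEAT 2 [
    -- iteration 1/2 --
    LT 194: heading 330 -> 164
    RT 180: heading 164 -> 344
    FD 11: (20.247,-35.735) -> (30.821,-38.767) [heading=344, draw]
    -- iteration 2/2 --
    LT 194: heading 344 -> 178
    RT 180: heading 178 -> 358
    FD 11: (30.821,-38.767) -> (41.814,-39.151) [heading=358, draw]
  ]
  -- iteration 3/4 --
  FD 3: (41.814,-39.151) -> (44.812,-39.256) [heading=358, draw]
  REPEAT 2 [
    -- iteration 1/2 --
    LT 194: heading 358 -> 192
    RT 180: heading 192 -> 12
    FD 11: (44.812,-39.256) -> (55.572,-36.969) [heading=12, draw]
    -- iteration 2/2 --
    LT 194: heading 12 -> 206
    RT 180: heading 206 -> 26
    FD 11: (55.572,-36.969) -> (65.459,-32.147) [heading=26, draw]
  ]
  -- iteration 4/4 --
  FD 3: (65.459,-32.147) -> (68.155,-30.832) [heading=26, draw]
  REPEAT 2 [
    -- iteration 1/2 --
    LT 194: heading 26 -> 220
    RT 180: heading 220 -> 40
    FD 11: (68.155,-30.832) -> (76.582,-23.761) [heading=40, draw]
    -- iteration 2/2 --
    LT 194: heading 40 -> 234
    RT 180: heading 234 -> 54
    FD 11: (76.582,-23.761) -> (83.047,-14.862) [heading=54, draw]
  ]
]
FD 1: (83.047,-14.862) -> (83.635,-14.053) [heading=54, draw]
FD 1: (83.635,-14.053) -> (84.223,-13.244) [heading=54, draw]
FD 20: (84.223,-13.244) -> (95.979,2.937) [heading=54, draw]
LT 270: heading 54 -> 324
PD: pen down
Final: pos=(95.979,2.937), heading=324, 17 segment(s) drawn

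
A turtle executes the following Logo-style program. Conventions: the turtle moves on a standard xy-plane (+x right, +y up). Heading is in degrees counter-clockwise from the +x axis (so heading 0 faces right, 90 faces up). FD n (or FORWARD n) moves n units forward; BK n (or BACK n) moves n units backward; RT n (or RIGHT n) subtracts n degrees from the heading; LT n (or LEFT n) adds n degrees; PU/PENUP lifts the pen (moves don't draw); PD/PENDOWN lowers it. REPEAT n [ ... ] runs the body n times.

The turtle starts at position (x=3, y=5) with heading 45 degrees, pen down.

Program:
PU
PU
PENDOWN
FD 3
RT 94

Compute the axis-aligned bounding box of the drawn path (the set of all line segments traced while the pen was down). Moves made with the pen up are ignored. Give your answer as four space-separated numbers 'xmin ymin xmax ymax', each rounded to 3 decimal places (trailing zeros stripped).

Answer: 3 5 5.121 7.121

Derivation:
Executing turtle program step by step:
Start: pos=(3,5), heading=45, pen down
PU: pen up
PU: pen up
PD: pen down
FD 3: (3,5) -> (5.121,7.121) [heading=45, draw]
RT 94: heading 45 -> 311
Final: pos=(5.121,7.121), heading=311, 1 segment(s) drawn

Segment endpoints: x in {3, 5.121}, y in {5, 7.121}
xmin=3, ymin=5, xmax=5.121, ymax=7.121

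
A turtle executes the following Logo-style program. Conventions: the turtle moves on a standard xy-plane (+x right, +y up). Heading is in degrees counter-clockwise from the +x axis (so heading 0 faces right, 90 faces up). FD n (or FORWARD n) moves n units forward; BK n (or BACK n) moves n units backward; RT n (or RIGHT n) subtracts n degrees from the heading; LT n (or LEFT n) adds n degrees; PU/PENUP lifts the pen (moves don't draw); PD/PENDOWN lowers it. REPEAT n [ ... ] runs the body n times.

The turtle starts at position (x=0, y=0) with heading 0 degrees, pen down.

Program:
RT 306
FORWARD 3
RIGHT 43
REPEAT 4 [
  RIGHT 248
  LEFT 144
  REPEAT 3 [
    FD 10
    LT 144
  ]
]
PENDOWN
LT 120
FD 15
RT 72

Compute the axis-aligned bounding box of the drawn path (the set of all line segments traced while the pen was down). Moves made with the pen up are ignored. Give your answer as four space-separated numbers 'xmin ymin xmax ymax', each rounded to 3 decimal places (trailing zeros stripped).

Executing turtle program step by step:
Start: pos=(0,0), heading=0, pen down
RT 306: heading 0 -> 54
FD 3: (0,0) -> (1.763,2.427) [heading=54, draw]
RT 43: heading 54 -> 11
REPEAT 4 [
  -- iteration 1/4 --
  RT 248: heading 11 -> 123
  LT 144: heading 123 -> 267
  REPEAT 3 [
    -- iteration 1/3 --
    FD 10: (1.763,2.427) -> (1.24,-7.559) [heading=267, draw]
    LT 144: heading 267 -> 51
    -- iteration 2/3 --
    FD 10: (1.24,-7.559) -> (7.533,0.212) [heading=51, draw]
    LT 144: heading 51 -> 195
    -- iteration 3/3 --
    FD 10: (7.533,0.212) -> (-2.126,-2.376) [heading=195, draw]
    LT 144: heading 195 -> 339
  ]
  -- iteration 2/4 --
  RT 248: heading 339 -> 91
  LT 144: heading 91 -> 235
  REPEAT 3 [
    -- iteration 1/3 --
    FD 10: (-2.126,-2.376) -> (-7.862,-10.567) [heading=235, draw]
    LT 144: heading 235 -> 19
    -- iteration 2/3 --
    FD 10: (-7.862,-10.567) -> (1.593,-7.312) [heading=19, draw]
    LT 144: heading 19 -> 163
    -- iteration 3/3 --
    FD 10: (1.593,-7.312) -> (-7.97,-4.388) [heading=163, draw]
    LT 144: heading 163 -> 307
  ]
  -- iteration 3/4 --
  RT 248: heading 307 -> 59
  LT 144: heading 59 -> 203
  REPEAT 3 [
    -- iteration 1/3 --
    FD 10: (-7.97,-4.388) -> (-17.175,-8.295) [heading=203, draw]
    LT 144: heading 203 -> 347
    -- iteration 2/3 --
    FD 10: (-17.175,-8.295) -> (-7.431,-10.545) [heading=347, draw]
    LT 144: heading 347 -> 131
    -- iteration 3/3 --
    FD 10: (-7.431,-10.545) -> (-13.992,-2.998) [heading=131, draw]
    LT 144: heading 131 -> 275
  ]
  -- iteration 4/4 --
  RT 248: heading 275 -> 27
  LT 144: heading 27 -> 171
  REPEAT 3 [
    -- iteration 1/3 --
    FD 10: (-13.992,-2.998) -> (-23.869,-1.433) [heading=171, draw]
    LT 144: heading 171 -> 315
    -- iteration 2/3 --
    FD 10: (-23.869,-1.433) -> (-16.797,-8.505) [heading=315, draw]
    LT 144: heading 315 -> 99
    -- iteration 3/3 --
    FD 10: (-16.797,-8.505) -> (-18.362,1.372) [heading=99, draw]
    LT 144: heading 99 -> 243
  ]
]
PD: pen down
LT 120: heading 243 -> 3
FD 15: (-18.362,1.372) -> (-3.382,2.157) [heading=3, draw]
RT 72: heading 3 -> 291
Final: pos=(-3.382,2.157), heading=291, 14 segment(s) drawn

Segment endpoints: x in {-23.869, -18.362, -17.175, -16.797, -13.992, -7.97, -7.862, -7.431, -3.382, -2.126, 0, 1.24, 1.593, 1.763, 7.533}, y in {-10.567, -10.545, -8.505, -8.295, -7.559, -7.312, -4.388, -2.998, -2.376, -1.433, 0, 0.212, 1.372, 2.157, 2.427}
xmin=-23.869, ymin=-10.567, xmax=7.533, ymax=2.427

Answer: -23.869 -10.567 7.533 2.427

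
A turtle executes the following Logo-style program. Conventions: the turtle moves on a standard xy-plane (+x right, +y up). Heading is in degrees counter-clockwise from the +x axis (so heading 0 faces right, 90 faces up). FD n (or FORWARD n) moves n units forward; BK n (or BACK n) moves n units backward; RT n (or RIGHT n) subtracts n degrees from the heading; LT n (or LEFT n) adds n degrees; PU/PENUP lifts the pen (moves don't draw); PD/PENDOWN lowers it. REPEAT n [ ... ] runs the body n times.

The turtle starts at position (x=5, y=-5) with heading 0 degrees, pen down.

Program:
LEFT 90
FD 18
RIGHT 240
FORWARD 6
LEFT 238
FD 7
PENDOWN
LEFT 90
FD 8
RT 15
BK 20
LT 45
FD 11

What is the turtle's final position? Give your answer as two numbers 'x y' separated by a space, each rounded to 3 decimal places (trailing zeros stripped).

Answer: 1.467 6.263

Derivation:
Executing turtle program step by step:
Start: pos=(5,-5), heading=0, pen down
LT 90: heading 0 -> 90
FD 18: (5,-5) -> (5,13) [heading=90, draw]
RT 240: heading 90 -> 210
FD 6: (5,13) -> (-0.196,10) [heading=210, draw]
LT 238: heading 210 -> 88
FD 7: (-0.196,10) -> (0.048,16.996) [heading=88, draw]
PD: pen down
LT 90: heading 88 -> 178
FD 8: (0.048,16.996) -> (-7.947,17.275) [heading=178, draw]
RT 15: heading 178 -> 163
BK 20: (-7.947,17.275) -> (11.179,11.427) [heading=163, draw]
LT 45: heading 163 -> 208
FD 11: (11.179,11.427) -> (1.467,6.263) [heading=208, draw]
Final: pos=(1.467,6.263), heading=208, 6 segment(s) drawn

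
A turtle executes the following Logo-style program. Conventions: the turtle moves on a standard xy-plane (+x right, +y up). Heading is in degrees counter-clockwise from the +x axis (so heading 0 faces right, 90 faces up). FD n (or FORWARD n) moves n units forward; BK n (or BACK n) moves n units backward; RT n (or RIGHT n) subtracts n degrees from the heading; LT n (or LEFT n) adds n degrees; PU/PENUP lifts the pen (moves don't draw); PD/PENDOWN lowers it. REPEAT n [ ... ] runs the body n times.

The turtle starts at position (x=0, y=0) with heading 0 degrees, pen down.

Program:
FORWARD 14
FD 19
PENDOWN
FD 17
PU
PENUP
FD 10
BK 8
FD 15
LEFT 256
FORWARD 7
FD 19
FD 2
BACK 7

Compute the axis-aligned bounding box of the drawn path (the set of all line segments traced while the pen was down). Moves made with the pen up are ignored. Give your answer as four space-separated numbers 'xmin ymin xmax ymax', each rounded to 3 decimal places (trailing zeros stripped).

Executing turtle program step by step:
Start: pos=(0,0), heading=0, pen down
FD 14: (0,0) -> (14,0) [heading=0, draw]
FD 19: (14,0) -> (33,0) [heading=0, draw]
PD: pen down
FD 17: (33,0) -> (50,0) [heading=0, draw]
PU: pen up
PU: pen up
FD 10: (50,0) -> (60,0) [heading=0, move]
BK 8: (60,0) -> (52,0) [heading=0, move]
FD 15: (52,0) -> (67,0) [heading=0, move]
LT 256: heading 0 -> 256
FD 7: (67,0) -> (65.307,-6.792) [heading=256, move]
FD 19: (65.307,-6.792) -> (60.71,-25.228) [heading=256, move]
FD 2: (60.71,-25.228) -> (60.226,-27.168) [heading=256, move]
BK 7: (60.226,-27.168) -> (61.92,-20.376) [heading=256, move]
Final: pos=(61.92,-20.376), heading=256, 3 segment(s) drawn

Segment endpoints: x in {0, 14, 33, 50}, y in {0}
xmin=0, ymin=0, xmax=50, ymax=0

Answer: 0 0 50 0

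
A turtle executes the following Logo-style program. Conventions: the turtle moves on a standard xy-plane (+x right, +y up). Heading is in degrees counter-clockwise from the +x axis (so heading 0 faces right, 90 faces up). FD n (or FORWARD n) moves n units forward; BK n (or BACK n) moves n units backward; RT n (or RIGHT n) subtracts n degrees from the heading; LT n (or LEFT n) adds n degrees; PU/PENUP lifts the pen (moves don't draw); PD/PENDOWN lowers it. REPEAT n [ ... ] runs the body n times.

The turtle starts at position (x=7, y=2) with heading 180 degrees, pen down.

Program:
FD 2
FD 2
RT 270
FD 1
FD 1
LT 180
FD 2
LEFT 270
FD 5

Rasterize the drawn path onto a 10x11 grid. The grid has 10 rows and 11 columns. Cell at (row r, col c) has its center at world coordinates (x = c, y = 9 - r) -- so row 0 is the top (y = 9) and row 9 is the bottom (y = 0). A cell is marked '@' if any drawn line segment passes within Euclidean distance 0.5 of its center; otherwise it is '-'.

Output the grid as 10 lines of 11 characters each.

Segment 0: (7,2) -> (5,2)
Segment 1: (5,2) -> (3,2)
Segment 2: (3,2) -> (3,1)
Segment 3: (3,1) -> (3,0)
Segment 4: (3,0) -> (3,2)
Segment 5: (3,2) -> (8,2)

Answer: -----------
-----------
-----------
-----------
-----------
-----------
-----------
---@@@@@@--
---@-------
---@-------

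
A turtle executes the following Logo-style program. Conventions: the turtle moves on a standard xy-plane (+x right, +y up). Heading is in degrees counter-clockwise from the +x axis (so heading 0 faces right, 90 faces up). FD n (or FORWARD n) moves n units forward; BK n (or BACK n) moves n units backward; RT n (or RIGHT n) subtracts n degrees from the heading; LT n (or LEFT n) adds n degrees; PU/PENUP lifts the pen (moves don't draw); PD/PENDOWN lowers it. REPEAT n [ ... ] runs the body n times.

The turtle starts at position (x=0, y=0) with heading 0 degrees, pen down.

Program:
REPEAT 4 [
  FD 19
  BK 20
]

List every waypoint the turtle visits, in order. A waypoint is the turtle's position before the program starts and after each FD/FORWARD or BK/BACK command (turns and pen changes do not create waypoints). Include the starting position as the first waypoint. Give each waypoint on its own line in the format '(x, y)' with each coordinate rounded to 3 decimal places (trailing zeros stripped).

Answer: (0, 0)
(19, 0)
(-1, 0)
(18, 0)
(-2, 0)
(17, 0)
(-3, 0)
(16, 0)
(-4, 0)

Derivation:
Executing turtle program step by step:
Start: pos=(0,0), heading=0, pen down
REPEAT 4 [
  -- iteration 1/4 --
  FD 19: (0,0) -> (19,0) [heading=0, draw]
  BK 20: (19,0) -> (-1,0) [heading=0, draw]
  -- iteration 2/4 --
  FD 19: (-1,0) -> (18,0) [heading=0, draw]
  BK 20: (18,0) -> (-2,0) [heading=0, draw]
  -- iteration 3/4 --
  FD 19: (-2,0) -> (17,0) [heading=0, draw]
  BK 20: (17,0) -> (-3,0) [heading=0, draw]
  -- iteration 4/4 --
  FD 19: (-3,0) -> (16,0) [heading=0, draw]
  BK 20: (16,0) -> (-4,0) [heading=0, draw]
]
Final: pos=(-4,0), heading=0, 8 segment(s) drawn
Waypoints (9 total):
(0, 0)
(19, 0)
(-1, 0)
(18, 0)
(-2, 0)
(17, 0)
(-3, 0)
(16, 0)
(-4, 0)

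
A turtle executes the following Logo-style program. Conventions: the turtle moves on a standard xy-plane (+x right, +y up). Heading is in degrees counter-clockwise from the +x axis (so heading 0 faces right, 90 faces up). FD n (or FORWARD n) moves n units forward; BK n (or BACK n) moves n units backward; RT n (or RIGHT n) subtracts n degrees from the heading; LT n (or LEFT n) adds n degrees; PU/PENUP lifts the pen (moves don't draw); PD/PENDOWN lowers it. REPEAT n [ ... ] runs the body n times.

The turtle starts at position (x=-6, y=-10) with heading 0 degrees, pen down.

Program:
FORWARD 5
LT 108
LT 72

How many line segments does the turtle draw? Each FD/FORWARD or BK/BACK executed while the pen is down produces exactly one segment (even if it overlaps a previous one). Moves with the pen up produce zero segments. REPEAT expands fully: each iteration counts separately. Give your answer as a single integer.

Answer: 1

Derivation:
Executing turtle program step by step:
Start: pos=(-6,-10), heading=0, pen down
FD 5: (-6,-10) -> (-1,-10) [heading=0, draw]
LT 108: heading 0 -> 108
LT 72: heading 108 -> 180
Final: pos=(-1,-10), heading=180, 1 segment(s) drawn
Segments drawn: 1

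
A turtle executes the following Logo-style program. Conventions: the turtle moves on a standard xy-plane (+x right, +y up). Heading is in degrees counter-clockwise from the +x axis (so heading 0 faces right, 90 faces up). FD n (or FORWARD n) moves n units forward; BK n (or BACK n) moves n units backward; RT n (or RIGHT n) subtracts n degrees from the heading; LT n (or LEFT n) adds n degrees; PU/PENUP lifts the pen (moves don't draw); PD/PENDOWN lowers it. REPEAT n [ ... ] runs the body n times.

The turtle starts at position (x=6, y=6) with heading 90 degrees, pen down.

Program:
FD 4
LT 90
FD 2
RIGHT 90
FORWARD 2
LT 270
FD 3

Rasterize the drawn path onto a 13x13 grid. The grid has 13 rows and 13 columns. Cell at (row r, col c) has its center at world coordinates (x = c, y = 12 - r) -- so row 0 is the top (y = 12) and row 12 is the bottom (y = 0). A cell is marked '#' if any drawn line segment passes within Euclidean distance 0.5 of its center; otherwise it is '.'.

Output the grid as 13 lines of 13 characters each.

Segment 0: (6,6) -> (6,10)
Segment 1: (6,10) -> (4,10)
Segment 2: (4,10) -> (4,12)
Segment 3: (4,12) -> (7,12)

Answer: ....####.....
....#........
....###......
......#......
......#......
......#......
......#......
.............
.............
.............
.............
.............
.............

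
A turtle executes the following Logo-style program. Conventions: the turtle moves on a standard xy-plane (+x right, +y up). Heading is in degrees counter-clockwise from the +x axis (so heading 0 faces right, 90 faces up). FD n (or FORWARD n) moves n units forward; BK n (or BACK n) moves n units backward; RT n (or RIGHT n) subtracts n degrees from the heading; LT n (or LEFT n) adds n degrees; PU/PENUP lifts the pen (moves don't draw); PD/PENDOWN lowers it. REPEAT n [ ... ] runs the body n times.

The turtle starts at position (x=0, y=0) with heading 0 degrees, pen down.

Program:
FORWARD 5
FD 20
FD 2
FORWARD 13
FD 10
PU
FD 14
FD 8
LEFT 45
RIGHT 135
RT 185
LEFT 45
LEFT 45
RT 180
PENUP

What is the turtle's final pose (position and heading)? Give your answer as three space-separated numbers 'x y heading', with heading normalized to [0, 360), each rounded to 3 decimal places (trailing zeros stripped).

Executing turtle program step by step:
Start: pos=(0,0), heading=0, pen down
FD 5: (0,0) -> (5,0) [heading=0, draw]
FD 20: (5,0) -> (25,0) [heading=0, draw]
FD 2: (25,0) -> (27,0) [heading=0, draw]
FD 13: (27,0) -> (40,0) [heading=0, draw]
FD 10: (40,0) -> (50,0) [heading=0, draw]
PU: pen up
FD 14: (50,0) -> (64,0) [heading=0, move]
FD 8: (64,0) -> (72,0) [heading=0, move]
LT 45: heading 0 -> 45
RT 135: heading 45 -> 270
RT 185: heading 270 -> 85
LT 45: heading 85 -> 130
LT 45: heading 130 -> 175
RT 180: heading 175 -> 355
PU: pen up
Final: pos=(72,0), heading=355, 5 segment(s) drawn

Answer: 72 0 355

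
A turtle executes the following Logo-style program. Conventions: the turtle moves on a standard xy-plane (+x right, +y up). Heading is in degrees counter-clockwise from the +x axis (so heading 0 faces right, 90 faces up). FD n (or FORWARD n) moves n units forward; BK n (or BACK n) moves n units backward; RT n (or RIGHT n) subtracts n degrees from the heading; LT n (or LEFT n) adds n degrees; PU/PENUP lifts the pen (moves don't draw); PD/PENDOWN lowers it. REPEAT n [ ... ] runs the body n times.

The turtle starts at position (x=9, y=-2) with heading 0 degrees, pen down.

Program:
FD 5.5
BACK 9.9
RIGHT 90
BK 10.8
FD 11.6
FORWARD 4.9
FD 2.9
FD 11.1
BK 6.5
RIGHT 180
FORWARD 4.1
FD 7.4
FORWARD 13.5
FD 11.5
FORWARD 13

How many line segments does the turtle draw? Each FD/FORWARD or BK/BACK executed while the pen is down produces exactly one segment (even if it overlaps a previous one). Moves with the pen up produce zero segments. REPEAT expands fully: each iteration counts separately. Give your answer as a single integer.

Executing turtle program step by step:
Start: pos=(9,-2), heading=0, pen down
FD 5.5: (9,-2) -> (14.5,-2) [heading=0, draw]
BK 9.9: (14.5,-2) -> (4.6,-2) [heading=0, draw]
RT 90: heading 0 -> 270
BK 10.8: (4.6,-2) -> (4.6,8.8) [heading=270, draw]
FD 11.6: (4.6,8.8) -> (4.6,-2.8) [heading=270, draw]
FD 4.9: (4.6,-2.8) -> (4.6,-7.7) [heading=270, draw]
FD 2.9: (4.6,-7.7) -> (4.6,-10.6) [heading=270, draw]
FD 11.1: (4.6,-10.6) -> (4.6,-21.7) [heading=270, draw]
BK 6.5: (4.6,-21.7) -> (4.6,-15.2) [heading=270, draw]
RT 180: heading 270 -> 90
FD 4.1: (4.6,-15.2) -> (4.6,-11.1) [heading=90, draw]
FD 7.4: (4.6,-11.1) -> (4.6,-3.7) [heading=90, draw]
FD 13.5: (4.6,-3.7) -> (4.6,9.8) [heading=90, draw]
FD 11.5: (4.6,9.8) -> (4.6,21.3) [heading=90, draw]
FD 13: (4.6,21.3) -> (4.6,34.3) [heading=90, draw]
Final: pos=(4.6,34.3), heading=90, 13 segment(s) drawn
Segments drawn: 13

Answer: 13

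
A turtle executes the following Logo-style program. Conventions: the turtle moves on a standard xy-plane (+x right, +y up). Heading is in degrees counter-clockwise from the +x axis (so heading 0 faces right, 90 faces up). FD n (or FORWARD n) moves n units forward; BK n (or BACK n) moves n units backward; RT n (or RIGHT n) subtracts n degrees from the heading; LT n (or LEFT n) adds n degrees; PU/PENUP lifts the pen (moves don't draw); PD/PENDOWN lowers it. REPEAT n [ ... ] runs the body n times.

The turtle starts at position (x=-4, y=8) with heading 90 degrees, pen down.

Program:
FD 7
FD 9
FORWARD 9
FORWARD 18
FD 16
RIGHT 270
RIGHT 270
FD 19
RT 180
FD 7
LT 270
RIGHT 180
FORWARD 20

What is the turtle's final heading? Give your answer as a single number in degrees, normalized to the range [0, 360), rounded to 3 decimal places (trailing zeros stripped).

Answer: 180

Derivation:
Executing turtle program step by step:
Start: pos=(-4,8), heading=90, pen down
FD 7: (-4,8) -> (-4,15) [heading=90, draw]
FD 9: (-4,15) -> (-4,24) [heading=90, draw]
FD 9: (-4,24) -> (-4,33) [heading=90, draw]
FD 18: (-4,33) -> (-4,51) [heading=90, draw]
FD 16: (-4,51) -> (-4,67) [heading=90, draw]
RT 270: heading 90 -> 180
RT 270: heading 180 -> 270
FD 19: (-4,67) -> (-4,48) [heading=270, draw]
RT 180: heading 270 -> 90
FD 7: (-4,48) -> (-4,55) [heading=90, draw]
LT 270: heading 90 -> 0
RT 180: heading 0 -> 180
FD 20: (-4,55) -> (-24,55) [heading=180, draw]
Final: pos=(-24,55), heading=180, 8 segment(s) drawn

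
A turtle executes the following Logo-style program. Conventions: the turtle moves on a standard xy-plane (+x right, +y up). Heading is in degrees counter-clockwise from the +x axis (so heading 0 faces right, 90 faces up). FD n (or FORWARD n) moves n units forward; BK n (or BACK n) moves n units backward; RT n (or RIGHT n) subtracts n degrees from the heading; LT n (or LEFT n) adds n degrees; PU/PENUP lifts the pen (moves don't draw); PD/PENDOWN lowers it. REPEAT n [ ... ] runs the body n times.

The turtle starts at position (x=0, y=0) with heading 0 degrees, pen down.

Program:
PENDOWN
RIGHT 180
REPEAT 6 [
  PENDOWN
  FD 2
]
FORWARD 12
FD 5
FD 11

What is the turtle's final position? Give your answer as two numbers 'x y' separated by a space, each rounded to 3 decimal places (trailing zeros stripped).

Executing turtle program step by step:
Start: pos=(0,0), heading=0, pen down
PD: pen down
RT 180: heading 0 -> 180
REPEAT 6 [
  -- iteration 1/6 --
  PD: pen down
  FD 2: (0,0) -> (-2,0) [heading=180, draw]
  -- iteration 2/6 --
  PD: pen down
  FD 2: (-2,0) -> (-4,0) [heading=180, draw]
  -- iteration 3/6 --
  PD: pen down
  FD 2: (-4,0) -> (-6,0) [heading=180, draw]
  -- iteration 4/6 --
  PD: pen down
  FD 2: (-6,0) -> (-8,0) [heading=180, draw]
  -- iteration 5/6 --
  PD: pen down
  FD 2: (-8,0) -> (-10,0) [heading=180, draw]
  -- iteration 6/6 --
  PD: pen down
  FD 2: (-10,0) -> (-12,0) [heading=180, draw]
]
FD 12: (-12,0) -> (-24,0) [heading=180, draw]
FD 5: (-24,0) -> (-29,0) [heading=180, draw]
FD 11: (-29,0) -> (-40,0) [heading=180, draw]
Final: pos=(-40,0), heading=180, 9 segment(s) drawn

Answer: -40 0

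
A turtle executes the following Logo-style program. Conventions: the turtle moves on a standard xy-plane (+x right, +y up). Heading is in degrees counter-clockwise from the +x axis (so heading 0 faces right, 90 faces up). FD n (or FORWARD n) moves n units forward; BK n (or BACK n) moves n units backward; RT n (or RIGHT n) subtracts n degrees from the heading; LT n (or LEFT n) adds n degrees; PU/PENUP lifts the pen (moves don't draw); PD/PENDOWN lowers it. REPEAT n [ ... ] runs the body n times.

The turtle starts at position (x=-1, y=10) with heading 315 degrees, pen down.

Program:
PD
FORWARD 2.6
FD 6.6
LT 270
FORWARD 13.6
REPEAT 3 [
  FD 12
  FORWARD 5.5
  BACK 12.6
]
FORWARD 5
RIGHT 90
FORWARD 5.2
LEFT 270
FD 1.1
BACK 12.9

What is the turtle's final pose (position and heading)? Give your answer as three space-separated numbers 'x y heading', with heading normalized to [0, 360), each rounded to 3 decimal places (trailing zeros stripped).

Executing turtle program step by step:
Start: pos=(-1,10), heading=315, pen down
PD: pen down
FD 2.6: (-1,10) -> (0.838,8.162) [heading=315, draw]
FD 6.6: (0.838,8.162) -> (5.505,3.495) [heading=315, draw]
LT 270: heading 315 -> 225
FD 13.6: (5.505,3.495) -> (-4.111,-6.122) [heading=225, draw]
REPEAT 3 [
  -- iteration 1/3 --
  FD 12: (-4.111,-6.122) -> (-12.597,-14.607) [heading=225, draw]
  FD 5.5: (-12.597,-14.607) -> (-16.486,-18.496) [heading=225, draw]
  BK 12.6: (-16.486,-18.496) -> (-7.576,-9.587) [heading=225, draw]
  -- iteration 2/3 --
  FD 12: (-7.576,-9.587) -> (-16.061,-18.072) [heading=225, draw]
  FD 5.5: (-16.061,-18.072) -> (-19.95,-21.961) [heading=225, draw]
  BK 12.6: (-19.95,-21.961) -> (-11.041,-13.052) [heading=225, draw]
  -- iteration 3/3 --
  FD 12: (-11.041,-13.052) -> (-19.526,-21.537) [heading=225, draw]
  FD 5.5: (-19.526,-21.537) -> (-23.415,-25.426) [heading=225, draw]
  BK 12.6: (-23.415,-25.426) -> (-14.506,-16.517) [heading=225, draw]
]
FD 5: (-14.506,-16.517) -> (-18.041,-20.052) [heading=225, draw]
RT 90: heading 225 -> 135
FD 5.2: (-18.041,-20.052) -> (-21.718,-16.375) [heading=135, draw]
LT 270: heading 135 -> 45
FD 1.1: (-21.718,-16.375) -> (-20.94,-15.597) [heading=45, draw]
BK 12.9: (-20.94,-15.597) -> (-30.062,-24.719) [heading=45, draw]
Final: pos=(-30.062,-24.719), heading=45, 16 segment(s) drawn

Answer: -30.062 -24.719 45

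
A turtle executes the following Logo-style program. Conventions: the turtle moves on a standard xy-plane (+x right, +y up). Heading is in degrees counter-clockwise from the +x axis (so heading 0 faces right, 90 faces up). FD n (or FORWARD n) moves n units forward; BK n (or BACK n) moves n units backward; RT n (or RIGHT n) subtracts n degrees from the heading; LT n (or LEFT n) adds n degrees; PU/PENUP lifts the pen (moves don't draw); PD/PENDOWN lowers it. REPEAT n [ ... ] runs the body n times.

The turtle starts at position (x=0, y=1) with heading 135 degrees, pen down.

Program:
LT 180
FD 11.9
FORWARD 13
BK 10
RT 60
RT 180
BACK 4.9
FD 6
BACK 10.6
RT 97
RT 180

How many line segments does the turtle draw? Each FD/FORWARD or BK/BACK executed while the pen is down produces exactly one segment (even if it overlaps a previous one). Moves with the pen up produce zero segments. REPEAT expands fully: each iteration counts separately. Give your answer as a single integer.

Executing turtle program step by step:
Start: pos=(0,1), heading=135, pen down
LT 180: heading 135 -> 315
FD 11.9: (0,1) -> (8.415,-7.415) [heading=315, draw]
FD 13: (8.415,-7.415) -> (17.607,-16.607) [heading=315, draw]
BK 10: (17.607,-16.607) -> (10.536,-9.536) [heading=315, draw]
RT 60: heading 315 -> 255
RT 180: heading 255 -> 75
BK 4.9: (10.536,-9.536) -> (9.268,-14.269) [heading=75, draw]
FD 6: (9.268,-14.269) -> (10.821,-8.473) [heading=75, draw]
BK 10.6: (10.821,-8.473) -> (8.077,-18.712) [heading=75, draw]
RT 97: heading 75 -> 338
RT 180: heading 338 -> 158
Final: pos=(8.077,-18.712), heading=158, 6 segment(s) drawn
Segments drawn: 6

Answer: 6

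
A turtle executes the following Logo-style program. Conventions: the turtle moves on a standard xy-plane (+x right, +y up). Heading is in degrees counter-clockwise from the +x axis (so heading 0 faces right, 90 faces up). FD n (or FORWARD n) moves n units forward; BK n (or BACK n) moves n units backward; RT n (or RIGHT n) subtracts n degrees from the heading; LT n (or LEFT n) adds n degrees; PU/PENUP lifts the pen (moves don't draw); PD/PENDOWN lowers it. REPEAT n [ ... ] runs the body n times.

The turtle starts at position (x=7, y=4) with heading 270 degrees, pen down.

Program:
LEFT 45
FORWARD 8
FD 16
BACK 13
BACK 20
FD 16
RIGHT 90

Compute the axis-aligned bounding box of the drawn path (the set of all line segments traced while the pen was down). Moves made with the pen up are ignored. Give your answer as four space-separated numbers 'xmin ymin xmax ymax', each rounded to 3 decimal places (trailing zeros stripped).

Answer: 0.636 -12.971 23.971 10.364

Derivation:
Executing turtle program step by step:
Start: pos=(7,4), heading=270, pen down
LT 45: heading 270 -> 315
FD 8: (7,4) -> (12.657,-1.657) [heading=315, draw]
FD 16: (12.657,-1.657) -> (23.971,-12.971) [heading=315, draw]
BK 13: (23.971,-12.971) -> (14.778,-3.778) [heading=315, draw]
BK 20: (14.778,-3.778) -> (0.636,10.364) [heading=315, draw]
FD 16: (0.636,10.364) -> (11.95,-0.95) [heading=315, draw]
RT 90: heading 315 -> 225
Final: pos=(11.95,-0.95), heading=225, 5 segment(s) drawn

Segment endpoints: x in {0.636, 7, 11.95, 12.657, 14.778, 23.971}, y in {-12.971, -3.778, -1.657, -0.95, 4, 10.364}
xmin=0.636, ymin=-12.971, xmax=23.971, ymax=10.364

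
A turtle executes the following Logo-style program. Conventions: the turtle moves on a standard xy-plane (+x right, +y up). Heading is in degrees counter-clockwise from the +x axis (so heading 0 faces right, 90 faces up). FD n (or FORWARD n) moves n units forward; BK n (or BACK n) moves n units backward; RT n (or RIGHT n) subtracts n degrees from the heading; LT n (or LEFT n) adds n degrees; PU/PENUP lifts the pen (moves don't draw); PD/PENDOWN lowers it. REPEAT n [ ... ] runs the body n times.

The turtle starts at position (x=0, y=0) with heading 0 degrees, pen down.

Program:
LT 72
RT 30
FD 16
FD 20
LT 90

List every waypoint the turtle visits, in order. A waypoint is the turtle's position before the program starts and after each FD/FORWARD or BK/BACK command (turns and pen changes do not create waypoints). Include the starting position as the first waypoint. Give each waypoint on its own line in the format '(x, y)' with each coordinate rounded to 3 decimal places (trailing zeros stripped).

Answer: (0, 0)
(11.89, 10.706)
(26.753, 24.089)

Derivation:
Executing turtle program step by step:
Start: pos=(0,0), heading=0, pen down
LT 72: heading 0 -> 72
RT 30: heading 72 -> 42
FD 16: (0,0) -> (11.89,10.706) [heading=42, draw]
FD 20: (11.89,10.706) -> (26.753,24.089) [heading=42, draw]
LT 90: heading 42 -> 132
Final: pos=(26.753,24.089), heading=132, 2 segment(s) drawn
Waypoints (3 total):
(0, 0)
(11.89, 10.706)
(26.753, 24.089)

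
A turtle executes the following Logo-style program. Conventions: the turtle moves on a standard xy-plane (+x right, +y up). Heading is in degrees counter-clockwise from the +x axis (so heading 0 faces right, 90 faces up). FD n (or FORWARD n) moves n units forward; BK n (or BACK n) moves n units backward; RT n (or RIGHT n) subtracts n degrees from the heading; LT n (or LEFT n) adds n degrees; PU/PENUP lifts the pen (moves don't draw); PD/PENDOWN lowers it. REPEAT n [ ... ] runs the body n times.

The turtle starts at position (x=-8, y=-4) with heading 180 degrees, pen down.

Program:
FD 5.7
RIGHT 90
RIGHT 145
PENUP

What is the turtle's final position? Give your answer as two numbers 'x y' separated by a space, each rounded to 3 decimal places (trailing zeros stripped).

Answer: -13.7 -4

Derivation:
Executing turtle program step by step:
Start: pos=(-8,-4), heading=180, pen down
FD 5.7: (-8,-4) -> (-13.7,-4) [heading=180, draw]
RT 90: heading 180 -> 90
RT 145: heading 90 -> 305
PU: pen up
Final: pos=(-13.7,-4), heading=305, 1 segment(s) drawn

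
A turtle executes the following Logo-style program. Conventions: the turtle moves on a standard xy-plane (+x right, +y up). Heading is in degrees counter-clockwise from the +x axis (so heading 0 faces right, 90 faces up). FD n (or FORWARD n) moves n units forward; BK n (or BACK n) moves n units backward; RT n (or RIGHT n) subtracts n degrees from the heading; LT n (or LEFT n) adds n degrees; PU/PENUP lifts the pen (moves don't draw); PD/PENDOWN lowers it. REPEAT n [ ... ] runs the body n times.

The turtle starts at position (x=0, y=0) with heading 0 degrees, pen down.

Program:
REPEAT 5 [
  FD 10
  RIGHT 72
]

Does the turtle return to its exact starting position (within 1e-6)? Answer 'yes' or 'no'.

Answer: yes

Derivation:
Executing turtle program step by step:
Start: pos=(0,0), heading=0, pen down
REPEAT 5 [
  -- iteration 1/5 --
  FD 10: (0,0) -> (10,0) [heading=0, draw]
  RT 72: heading 0 -> 288
  -- iteration 2/5 --
  FD 10: (10,0) -> (13.09,-9.511) [heading=288, draw]
  RT 72: heading 288 -> 216
  -- iteration 3/5 --
  FD 10: (13.09,-9.511) -> (5,-15.388) [heading=216, draw]
  RT 72: heading 216 -> 144
  -- iteration 4/5 --
  FD 10: (5,-15.388) -> (-3.09,-9.511) [heading=144, draw]
  RT 72: heading 144 -> 72
  -- iteration 5/5 --
  FD 10: (-3.09,-9.511) -> (0,0) [heading=72, draw]
  RT 72: heading 72 -> 0
]
Final: pos=(0,0), heading=0, 5 segment(s) drawn

Start position: (0, 0)
Final position: (0, 0)
Distance = 0; < 1e-6 -> CLOSED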